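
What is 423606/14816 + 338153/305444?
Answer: 16799748239/565682288 ≈ 29.698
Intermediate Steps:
423606/14816 + 338153/305444 = 423606*(1/14816) + 338153*(1/305444) = 211803/7408 + 338153/305444 = 16799748239/565682288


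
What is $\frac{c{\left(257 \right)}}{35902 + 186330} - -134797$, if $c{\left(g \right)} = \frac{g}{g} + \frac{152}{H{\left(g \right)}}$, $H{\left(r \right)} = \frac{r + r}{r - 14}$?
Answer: $\frac{7698745193053}{57113624} \approx 1.348 \cdot 10^{5}$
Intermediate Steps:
$H{\left(r \right)} = \frac{2 r}{-14 + r}$
$c{\left(g \right)} = 1 + \frac{76 \left(-14 + g\right)}{g}$ ($c{\left(g \right)} = \frac{g}{g} + \frac{152}{2 g \frac{1}{-14 + g}} = 1 + 152 \frac{-14 + g}{2 g} = 1 + \frac{76 \left(-14 + g\right)}{g}$)
$\frac{c{\left(257 \right)}}{35902 + 186330} - -134797 = \frac{77 - \frac{1064}{257}}{35902 + 186330} - -134797 = \frac{77 - \frac{1064}{257}}{222232} + 134797 = \left(77 - \frac{1064}{257}\right) \frac{1}{222232} + 134797 = \frac{18725}{257} \cdot \frac{1}{222232} + 134797 = \frac{18725}{57113624} + 134797 = \frac{7698745193053}{57113624}$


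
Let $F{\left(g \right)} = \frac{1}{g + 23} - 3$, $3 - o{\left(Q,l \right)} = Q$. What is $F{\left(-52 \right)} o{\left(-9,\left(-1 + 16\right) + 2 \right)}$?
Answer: $- \frac{1056}{29} \approx -36.414$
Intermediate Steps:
$o{\left(Q,l \right)} = 3 - Q$
$F{\left(g \right)} = -3 + \frac{1}{23 + g}$ ($F{\left(g \right)} = \frac{1}{23 + g} - 3 = -3 + \frac{1}{23 + g}$)
$F{\left(-52 \right)} o{\left(-9,\left(-1 + 16\right) + 2 \right)} = \frac{-68 - -156}{23 - 52} \left(3 - -9\right) = \frac{-68 + 156}{-29} \left(3 + 9\right) = \left(- \frac{1}{29}\right) 88 \cdot 12 = \left(- \frac{88}{29}\right) 12 = - \frac{1056}{29}$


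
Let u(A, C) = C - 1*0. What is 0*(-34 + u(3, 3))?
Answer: 0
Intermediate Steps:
u(A, C) = C (u(A, C) = C + 0 = C)
0*(-34 + u(3, 3)) = 0*(-34 + 3) = 0*(-31) = 0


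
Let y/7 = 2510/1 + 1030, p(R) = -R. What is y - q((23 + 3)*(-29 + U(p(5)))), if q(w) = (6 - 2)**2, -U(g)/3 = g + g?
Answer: 24764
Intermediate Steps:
U(g) = -6*g (U(g) = -3*(g + g) = -6*g)
q(w) = 16 (q(w) = 4**2 = 16)
y = 24780 (y = 7*(2510/1 + 1030) = 7*(2510*1 + 1030) = 7*(2510 + 1030) = 7*3540 = 24780)
y - q((23 + 3)*(-29 + U(p(5)))) = 24780 - 1*16 = 24780 - 16 = 24764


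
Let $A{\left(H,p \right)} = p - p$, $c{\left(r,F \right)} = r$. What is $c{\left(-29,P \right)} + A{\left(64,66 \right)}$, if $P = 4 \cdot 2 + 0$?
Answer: $-29$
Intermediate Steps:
$P = 8$ ($P = 8 + 0 = 8$)
$A{\left(H,p \right)} = 0$
$c{\left(-29,P \right)} + A{\left(64,66 \right)} = -29 + 0 = -29$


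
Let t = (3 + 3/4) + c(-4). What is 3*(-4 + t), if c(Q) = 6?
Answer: 69/4 ≈ 17.250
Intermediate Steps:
t = 39/4 (t = (3 + 3/4) + 6 = (3 + 3*(¼)) + 6 = (3 + ¾) + 6 = 15/4 + 6 = 39/4 ≈ 9.7500)
3*(-4 + t) = 3*(-4 + 39/4) = 3*(23/4) = 69/4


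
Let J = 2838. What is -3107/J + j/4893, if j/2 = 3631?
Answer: 1802335/4628778 ≈ 0.38938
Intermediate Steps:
j = 7262 (j = 2*3631 = 7262)
-3107/J + j/4893 = -3107/2838 + 7262/4893 = 1802335/4628778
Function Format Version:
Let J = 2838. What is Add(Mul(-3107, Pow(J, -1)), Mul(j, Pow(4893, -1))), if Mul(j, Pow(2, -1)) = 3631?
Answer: Rational(1802335, 4628778) ≈ 0.38938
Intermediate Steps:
j = 7262 (j = Mul(2, 3631) = 7262)
Add(Mul(-3107, Pow(J, -1)), Mul(j, Pow(4893, -1))) = Add(Mul(-3107, Pow(2838, -1)), Mul(7262, Pow(4893, -1))) = Add(Mul(-3107, Rational(1, 2838)), Mul(7262, Rational(1, 4893))) = Add(Rational(-3107, 2838), Rational(7262, 4893)) = Rational(1802335, 4628778)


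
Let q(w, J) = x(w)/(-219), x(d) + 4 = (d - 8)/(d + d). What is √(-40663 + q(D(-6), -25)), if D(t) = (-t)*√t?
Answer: √(-70208545554 - 876*I*√6)/1314 ≈ 3.0815e-6 - 201.65*I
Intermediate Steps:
x(d) = -4 + (-8 + d)/(2*d) (x(d) = -4 + (d - 8)/(d + d) = -4 + (-8 + d)/((2*d)) = -4 + (-8 + d)*(1/(2*d)) = -4 + (-8 + d)/(2*d))
D(t) = -t^(3/2)
q(w, J) = 7/438 + 4/(219*w) (q(w, J) = (-7/2 - 4/w)/(-219) = (-7/2 - 4/w)*(-1/219) = 7/438 + 4/(219*w))
√(-40663 + q(D(-6), -25)) = √(-40663 + (8 + 7*(-(-6)^(3/2)))/(438*((-(-6)^(3/2))))) = √(-40663 + (8 + 7*(-(-6)*I*√6))/(438*((-(-6)*I*√6)))) = √(-40663 + (8 + 7*(6*I*√6))/(438*((6*I*√6)))) = √(-40663 + (-I*√6/36)*(8 + 42*I*√6)/438) = √(-40663 - I*√6*(8 + 42*I*√6)/15768)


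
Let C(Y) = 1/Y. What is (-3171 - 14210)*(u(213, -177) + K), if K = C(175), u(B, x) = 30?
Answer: -13038233/25 ≈ -5.2153e+5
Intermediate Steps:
K = 1/175 ≈ 0.0057143
(-3171 - 14210)*(u(213, -177) + K) = (-3171 - 14210)*(30 + 1/175) = -17381*5251/175 = -13038233/25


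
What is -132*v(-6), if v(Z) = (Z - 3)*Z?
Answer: -7128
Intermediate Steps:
v(Z) = Z*(-3 + Z) (v(Z) = (-3 + Z)*Z = Z*(-3 + Z))
-132*v(-6) = -(-792)*(-3 - 6) = -(-792)*(-9) = -132*54 = -7128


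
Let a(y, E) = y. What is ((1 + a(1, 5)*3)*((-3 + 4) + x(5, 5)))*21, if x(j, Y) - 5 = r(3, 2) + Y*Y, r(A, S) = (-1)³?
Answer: 2520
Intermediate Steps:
r(A, S) = -1
x(j, Y) = 4 + Y² (x(j, Y) = 5 + (-1 + Y*Y) = 5 + (-1 + Y²) = 4 + Y²)
((1 + a(1, 5)*3)*((-3 + 4) + x(5, 5)))*21 = ((1 + 1*3)*((-3 + 4) + (4 + 5²)))*21 = ((1 + 3)*(1 + (4 + 25)))*21 = (4*(1 + 29))*21 = (4*30)*21 = 120*21 = 2520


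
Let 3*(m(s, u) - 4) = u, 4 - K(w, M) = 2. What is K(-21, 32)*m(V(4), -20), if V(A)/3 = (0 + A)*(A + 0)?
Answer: -16/3 ≈ -5.3333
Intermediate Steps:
V(A) = 3*A² (V(A) = 3*((0 + A)*(A + 0)) = 3*(A*A) = 3*A²)
K(w, M) = 2 (K(w, M) = 4 - 1*2 = 4 - 2 = 2)
m(s, u) = 4 + u/3
K(-21, 32)*m(V(4), -20) = 2*(4 + (⅓)*(-20)) = 2*(4 - 20/3) = 2*(-8/3) = -16/3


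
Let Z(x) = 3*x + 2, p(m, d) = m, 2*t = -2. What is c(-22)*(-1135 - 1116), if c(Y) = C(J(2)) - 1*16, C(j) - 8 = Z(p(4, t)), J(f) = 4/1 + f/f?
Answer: -13506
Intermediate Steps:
t = -1 (t = (½)*(-2) = -1)
J(f) = 5 (J(f) = 4*1 + 1 = 4 + 1 = 5)
Z(x) = 2 + 3*x
C(j) = 22 (C(j) = 8 + (2 + 3*4) = 8 + (2 + 12) = 8 + 14 = 22)
c(Y) = 6 (c(Y) = 22 - 1*16 = 22 - 16 = 6)
c(-22)*(-1135 - 1116) = 6*(-1135 - 1116) = 6*(-2251) = -13506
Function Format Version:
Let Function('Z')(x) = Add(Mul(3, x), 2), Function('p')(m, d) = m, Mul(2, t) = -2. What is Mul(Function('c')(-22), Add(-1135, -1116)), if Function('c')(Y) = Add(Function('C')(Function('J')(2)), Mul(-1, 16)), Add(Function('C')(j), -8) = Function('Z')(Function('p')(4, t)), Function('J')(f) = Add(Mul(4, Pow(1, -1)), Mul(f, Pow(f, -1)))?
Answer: -13506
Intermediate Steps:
t = -1 (t = Mul(Rational(1, 2), -2) = -1)
Function('J')(f) = 5 (Function('J')(f) = Add(Mul(4, 1), 1) = Add(4, 1) = 5)
Function('Z')(x) = Add(2, Mul(3, x))
Function('C')(j) = 22 (Function('C')(j) = Add(8, Add(2, Mul(3, 4))) = Add(8, Add(2, 12)) = Add(8, 14) = 22)
Function('c')(Y) = 6 (Function('c')(Y) = Add(22, Mul(-1, 16)) = Add(22, -16) = 6)
Mul(Function('c')(-22), Add(-1135, -1116)) = Mul(6, Add(-1135, -1116)) = Mul(6, -2251) = -13506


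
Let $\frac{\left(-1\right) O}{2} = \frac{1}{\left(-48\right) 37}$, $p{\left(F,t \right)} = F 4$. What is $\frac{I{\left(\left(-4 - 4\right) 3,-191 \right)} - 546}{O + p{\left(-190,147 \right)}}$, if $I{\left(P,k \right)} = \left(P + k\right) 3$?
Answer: $\frac{1057608}{674879} \approx 1.5671$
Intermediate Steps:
$p{\left(F,t \right)} = 4 F$
$I{\left(P,k \right)} = 3 P + 3 k$
$O = \frac{1}{888}$ ($O = - \frac{2}{\left(-48\right) 37} = - \frac{2}{-1776} = \left(-2\right) \left(- \frac{1}{1776}\right) = \frac{1}{888} \approx 0.0011261$)
$\frac{I{\left(\left(-4 - 4\right) 3,-191 \right)} - 546}{O + p{\left(-190,147 \right)}} = \frac{\left(3 \left(-4 - 4\right) 3 + 3 \left(-191\right)\right) - 546}{\frac{1}{888} + 4 \left(-190\right)} = \frac{\left(3 \left(\left(-8\right) 3\right) - 573\right) - 546}{\frac{1}{888} - 760} = \frac{\left(3 \left(-24\right) - 573\right) - 546}{- \frac{674879}{888}} = \left(\left(-72 - 573\right) - 546\right) \left(- \frac{888}{674879}\right) = \left(-645 - 546\right) \left(- \frac{888}{674879}\right) = \left(-1191\right) \left(- \frac{888}{674879}\right) = \frac{1057608}{674879}$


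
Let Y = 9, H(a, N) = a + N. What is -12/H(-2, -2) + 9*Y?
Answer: 84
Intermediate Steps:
H(a, N) = N + a
-12/H(-2, -2) + 9*Y = -12/(-2 - 2) + 9*9 = -12/(-4) + 81 = -12*(-1/4) + 81 = 3 + 81 = 84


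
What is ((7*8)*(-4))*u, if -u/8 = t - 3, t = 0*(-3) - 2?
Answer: -8960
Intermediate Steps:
t = -2 (t = 0 - 2 = -2)
u = 40 (u = -8*(-2 - 3) = -8*(-5) = 40)
((7*8)*(-4))*u = ((7*8)*(-4))*40 = (56*(-4))*40 = -224*40 = -8960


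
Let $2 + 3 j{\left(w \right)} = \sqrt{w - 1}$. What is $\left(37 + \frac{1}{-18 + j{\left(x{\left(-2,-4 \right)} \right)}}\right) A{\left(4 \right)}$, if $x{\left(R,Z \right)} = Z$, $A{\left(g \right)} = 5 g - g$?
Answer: $\frac{618928}{1047} - \frac{16 i \sqrt{5}}{1047} \approx 591.14 - 0.034171 i$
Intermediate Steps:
$A{\left(g \right)} = 4 g$
$j{\left(w \right)} = - \frac{2}{3} + \frac{\sqrt{-1 + w}}{3}$ ($j{\left(w \right)} = - \frac{2}{3} + \frac{\sqrt{w - 1}}{3} = - \frac{2}{3} + \frac{\sqrt{-1 + w}}{3}$)
$\left(37 + \frac{1}{-18 + j{\left(x{\left(-2,-4 \right)} \right)}}\right) A{\left(4 \right)} = \left(37 + \frac{1}{-18 - \left(\frac{2}{3} - \frac{\sqrt{-1 - 4}}{3}\right)}\right) 4 \cdot 4 = \left(37 + \frac{1}{-18 - \left(\frac{2}{3} - \frac{\sqrt{-5}}{3}\right)}\right) 16 = \left(37 + \frac{1}{-18 - \left(\frac{2}{3} - \frac{i \sqrt{5}}{3}\right)}\right) 16 = \left(37 + \frac{1}{- \frac{56}{3} + \frac{i \sqrt{5}}{3}}\right) 16 = 592 + \frac{16}{- \frac{56}{3} + \frac{i \sqrt{5}}{3}}$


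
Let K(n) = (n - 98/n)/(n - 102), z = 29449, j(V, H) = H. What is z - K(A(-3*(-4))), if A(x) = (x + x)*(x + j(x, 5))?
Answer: 1838241193/62424 ≈ 29448.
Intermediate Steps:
A(x) = 2*x*(5 + x) (A(x) = (x + x)*(x + 5) = (2*x)*(5 + x) = 2*x*(5 + x))
K(n) = (n - 98/n)/(-102 + n)
z - K(A(-3*(-4))) = 29449 - (-98 + (2*(-3*(-4))*(5 - 3*(-4)))**2)/((2*(-3*(-4))*(5 - 3*(-4)))*(-102 + 2*(-3*(-4))*(5 - 3*(-4)))) = 29449 - (-98 + (2*12*(5 + 12))**2)/((2*12*(5 + 12))*(-102 + 2*12*(5 + 12))) = 29449 - (-98 + (2*12*17)**2)/((2*12*17)*(-102 + 2*12*17)) = 29449 - (-98 + 408**2)/(408*(-102 + 408)) = 29449 - (-98 + 166464)/(408*306) = 29449 - 166366/(408*306) = 29449 - 1*83183/62424 = 29449 - 83183/62424 = 1838241193/62424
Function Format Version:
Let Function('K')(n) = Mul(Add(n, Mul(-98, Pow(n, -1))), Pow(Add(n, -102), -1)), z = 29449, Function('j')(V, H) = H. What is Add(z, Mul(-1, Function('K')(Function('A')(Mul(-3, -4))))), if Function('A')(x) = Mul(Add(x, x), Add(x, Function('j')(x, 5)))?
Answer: Rational(1838241193, 62424) ≈ 29448.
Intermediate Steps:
Function('A')(x) = Mul(2, x, Add(5, x)) (Function('A')(x) = Mul(Add(x, x), Add(x, 5)) = Mul(Mul(2, x), Add(5, x)) = Mul(2, x, Add(5, x)))
Function('K')(n) = Mul(Pow(Add(-102, n), -1), Add(n, Mul(-98, Pow(n, -1)))) (Function('K')(n) = Mul(Add(n, Mul(-98, Pow(n, -1))), Pow(Add(-102, n), -1)) = Mul(Pow(Add(-102, n), -1), Add(n, Mul(-98, Pow(n, -1)))))
Add(z, Mul(-1, Function('K')(Function('A')(Mul(-3, -4))))) = Add(29449, Mul(-1, Mul(Pow(Mul(2, Mul(-3, -4), Add(5, Mul(-3, -4))), -1), Pow(Add(-102, Mul(2, Mul(-3, -4), Add(5, Mul(-3, -4)))), -1), Add(-98, Pow(Mul(2, Mul(-3, -4), Add(5, Mul(-3, -4))), 2))))) = Add(29449, Mul(-1, Mul(Pow(Mul(2, 12, Add(5, 12)), -1), Pow(Add(-102, Mul(2, 12, Add(5, 12))), -1), Add(-98, Pow(Mul(2, 12, Add(5, 12)), 2))))) = Add(29449, Mul(-1, Mul(Pow(Mul(2, 12, 17), -1), Pow(Add(-102, Mul(2, 12, 17)), -1), Add(-98, Pow(Mul(2, 12, 17), 2))))) = Add(29449, Mul(-1, Mul(Pow(408, -1), Pow(Add(-102, 408), -1), Add(-98, Pow(408, 2))))) = Add(29449, Mul(-1, Mul(Rational(1, 408), Pow(306, -1), Add(-98, 166464)))) = Add(29449, Mul(-1, Mul(Rational(1, 408), Rational(1, 306), 166366))) = Add(29449, Mul(-1, Rational(83183, 62424))) = Add(29449, Rational(-83183, 62424)) = Rational(1838241193, 62424)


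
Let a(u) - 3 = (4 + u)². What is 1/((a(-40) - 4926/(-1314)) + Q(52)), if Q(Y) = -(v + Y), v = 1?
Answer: 219/273695 ≈ 0.00080016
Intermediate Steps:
a(u) = 3 + (4 + u)²
Q(Y) = -1 - Y (Q(Y) = -(1 + Y) = -1 - Y)
1/((a(-40) - 4926/(-1314)) + Q(52)) = 1/(((3 + (4 - 40)²) - 4926/(-1314)) + (-1 - 1*52)) = 1/(((3 + (-36)²) - 4926*(-1/1314)) + (-1 - 52)) = 1/(((3 + 1296) + 821/219) - 53) = 1/((1299 + 821/219) - 53) = 1/(285302/219 - 53) = 1/(273695/219) = 219/273695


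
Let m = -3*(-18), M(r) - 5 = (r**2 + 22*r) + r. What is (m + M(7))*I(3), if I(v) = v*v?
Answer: 2421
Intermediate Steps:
M(r) = 5 + r**2 + 23*r (M(r) = 5 + ((r**2 + 22*r) + r) = 5 + (r**2 + 23*r) = 5 + r**2 + 23*r)
m = 54
I(v) = v**2
(m + M(7))*I(3) = (54 + (5 + 7**2 + 23*7))*3**2 = (54 + (5 + 49 + 161))*9 = (54 + 215)*9 = 269*9 = 2421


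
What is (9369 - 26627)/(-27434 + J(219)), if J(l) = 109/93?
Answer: 1604994/2551253 ≈ 0.62910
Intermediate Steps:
J(l) = 109/93 (J(l) = 109*(1/93) = 109/93)
(9369 - 26627)/(-27434 + J(219)) = (9369 - 26627)/(-27434 + 109/93) = -17258/(-2551253/93) = -17258*(-93/2551253) = 1604994/2551253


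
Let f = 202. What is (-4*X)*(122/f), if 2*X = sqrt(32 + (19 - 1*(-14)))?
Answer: -122*sqrt(65)/101 ≈ -9.7386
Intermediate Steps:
X = sqrt(65)/2 (X = sqrt(32 + (19 - 1*(-14)))/2 = sqrt(32 + (19 + 14))/2 = sqrt(32 + 33)/2 = sqrt(65)/2 ≈ 4.0311)
(-4*X)*(122/f) = (-2*sqrt(65))*(122/202) = (-2*sqrt(65))*(122*(1/202)) = -2*sqrt(65)*(61/101) = -122*sqrt(65)/101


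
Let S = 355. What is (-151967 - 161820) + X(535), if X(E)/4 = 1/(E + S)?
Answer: -139635213/445 ≈ -3.1379e+5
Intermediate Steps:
X(E) = 4/(355 + E) (X(E) = 4/(E + 355) = 4/(355 + E))
(-151967 - 161820) + X(535) = (-151967 - 161820) + 4/(355 + 535) = -313787 + 4/890 = -313787 + 4*(1/890) = -313787 + 2/445 = -139635213/445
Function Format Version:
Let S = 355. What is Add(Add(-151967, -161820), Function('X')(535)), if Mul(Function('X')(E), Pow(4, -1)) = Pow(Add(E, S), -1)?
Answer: Rational(-139635213, 445) ≈ -3.1379e+5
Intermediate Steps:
Function('X')(E) = Mul(4, Pow(Add(355, E), -1)) (Function('X')(E) = Mul(4, Pow(Add(E, 355), -1)) = Mul(4, Pow(Add(355, E), -1)))
Add(Add(-151967, -161820), Function('X')(535)) = Add(Add(-151967, -161820), Mul(4, Pow(Add(355, 535), -1))) = Add(-313787, Mul(4, Pow(890, -1))) = Add(-313787, Mul(4, Rational(1, 890))) = Add(-313787, Rational(2, 445)) = Rational(-139635213, 445)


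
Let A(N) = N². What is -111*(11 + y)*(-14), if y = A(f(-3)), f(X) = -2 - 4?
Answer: 73038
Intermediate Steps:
f(X) = -6
y = 36 (y = (-6)² = 36)
-111*(11 + y)*(-14) = -111*(11 + 36)*(-14) = -5217*(-14) = -111*(-658) = 73038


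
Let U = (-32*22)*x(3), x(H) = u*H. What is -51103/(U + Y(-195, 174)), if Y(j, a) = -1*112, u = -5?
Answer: -51103/10448 ≈ -4.8912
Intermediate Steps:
x(H) = -5*H
Y(j, a) = -112
U = 10560 (U = (-32*22)*(-5*3) = -704*(-15) = 10560)
-51103/(U + Y(-195, 174)) = -51103/(10560 - 112) = -51103/10448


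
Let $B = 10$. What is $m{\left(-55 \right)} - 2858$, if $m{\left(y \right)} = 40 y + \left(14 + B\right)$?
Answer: $-5034$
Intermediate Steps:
$m{\left(y \right)} = 24 + 40 y$ ($m{\left(y \right)} = 40 y + \left(14 + 10\right) = 40 y + 24 = 24 + 40 y$)
$m{\left(-55 \right)} - 2858 = \left(24 + 40 \left(-55\right)\right) - 2858 = \left(24 - 2200\right) - 2858 = -2176 - 2858 = -5034$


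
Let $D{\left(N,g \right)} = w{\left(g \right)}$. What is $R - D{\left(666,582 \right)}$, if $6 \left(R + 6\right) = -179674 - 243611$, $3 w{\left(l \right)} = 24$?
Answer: $- \frac{141123}{2} \approx -70562.0$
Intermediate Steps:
$w{\left(l \right)} = 8$ ($w{\left(l \right)} = \frac{1}{3} \cdot 24 = 8$)
$D{\left(N,g \right)} = 8$
$R = - \frac{141107}{2}$ ($R = -6 + \frac{-179674 - 243611}{6} = -6 + \frac{1}{6} \left(-423285\right) = -6 - \frac{141095}{2} = - \frac{141107}{2} \approx -70554.0$)
$R - D{\left(666,582 \right)} = - \frac{141107}{2} - 8 = - \frac{141123}{2}$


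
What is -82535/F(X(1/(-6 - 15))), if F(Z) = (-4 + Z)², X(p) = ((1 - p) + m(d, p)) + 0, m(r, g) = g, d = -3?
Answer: -82535/9 ≈ -9170.6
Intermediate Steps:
X(p) = 1 (X(p) = ((1 - p) + p) + 0 = 1 + 0 = 1)
-82535/F(X(1/(-6 - 15))) = -82535/(-4 + 1)² = -82535/((-3)²) = -82535/9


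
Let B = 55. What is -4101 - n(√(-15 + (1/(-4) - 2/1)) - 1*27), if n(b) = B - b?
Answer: -4183 + I*√69/2 ≈ -4183.0 + 4.1533*I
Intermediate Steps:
n(b) = 55 - b
-4101 - n(√(-15 + (1/(-4) - 2/1)) - 1*27) = -4101 - (55 - (√(-15 + (1/(-4) - 2/1)) - 1*27)) = -4101 - (55 - (√(-15 + (1*(-¼) - 2*1)) - 27)) = -4101 - (55 - (√(-15 + (-¼ - 2)) - 27)) = -4101 - (55 - (√(-15 - 9/4) - 27)) = -4101 - (55 - (√(-69/4) - 27)) = -4101 - (55 - (I*√69/2 - 27)) = -4101 - (55 - (-27 + I*√69/2)) = -4101 - (55 + (27 - I*√69/2)) = -4101 - (82 - I*√69/2) = -4101 + (-82 + I*√69/2) = -4183 + I*√69/2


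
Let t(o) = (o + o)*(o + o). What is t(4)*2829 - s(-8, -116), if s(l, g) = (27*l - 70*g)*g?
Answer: 1097920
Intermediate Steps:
t(o) = 4*o² (t(o) = (2*o)*(2*o) = 4*o²)
s(l, g) = g*(-70*g + 27*l) (s(l, g) = (-70*g + 27*l)*g = g*(-70*g + 27*l))
t(4)*2829 - s(-8, -116) = (4*4²)*2829 - (-116)*(-70*(-116) + 27*(-8)) = (4*16)*2829 - (-116)*(8120 - 216) = 64*2829 - (-116)*7904 = 181056 - 1*(-916864) = 181056 + 916864 = 1097920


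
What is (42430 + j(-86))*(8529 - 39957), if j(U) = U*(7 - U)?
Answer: -1082128896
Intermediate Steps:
(42430 + j(-86))*(8529 - 39957) = (42430 - 86*(7 - 1*(-86)))*(8529 - 39957) = (42430 - 86*(7 + 86))*(-31428) = (42430 - 86*93)*(-31428) = (42430 - 7998)*(-31428) = 34432*(-31428) = -1082128896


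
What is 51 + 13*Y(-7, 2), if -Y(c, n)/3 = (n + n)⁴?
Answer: -9933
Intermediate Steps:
Y(c, n) = -48*n⁴ (Y(c, n) = -3*(n + n)⁴ = -3*16*n⁴ = -48*n⁴)
51 + 13*Y(-7, 2) = 51 + 13*(-48*2⁴) = 51 + 13*(-48*16) = 51 + 13*(-768) = 51 - 9984 = -9933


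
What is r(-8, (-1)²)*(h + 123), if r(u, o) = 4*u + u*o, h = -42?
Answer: -3240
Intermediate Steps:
r(u, o) = 4*u + o*u
r(-8, (-1)²)*(h + 123) = (-8*(4 + (-1)²))*(-42 + 123) = -8*(4 + 1)*81 = -8*5*81 = -40*81 = -3240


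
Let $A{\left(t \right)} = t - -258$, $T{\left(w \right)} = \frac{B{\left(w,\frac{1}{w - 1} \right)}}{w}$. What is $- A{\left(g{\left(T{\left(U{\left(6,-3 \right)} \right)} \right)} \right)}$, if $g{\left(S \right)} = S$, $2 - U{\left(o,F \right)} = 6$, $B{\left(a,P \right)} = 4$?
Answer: $-257$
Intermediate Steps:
$U{\left(o,F \right)} = -4$ ($U{\left(o,F \right)} = 2 - 6 = -4$)
$T{\left(w \right)} = \frac{4}{w}$
$A{\left(t \right)} = 258 + t$ ($A{\left(t \right)} = t + 258 = 258 + t$)
$- A{\left(g{\left(T{\left(U{\left(6,-3 \right)} \right)} \right)} \right)} = - (258 + \frac{4}{-4}) = - (258 + 4 \left(- \frac{1}{4}\right)) = - (258 - 1) = \left(-1\right) 257 = -257$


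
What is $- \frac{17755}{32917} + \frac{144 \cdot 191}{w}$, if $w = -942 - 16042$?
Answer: $- \frac{150862511}{69882791} \approx -2.1588$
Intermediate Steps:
$w = -16984$ ($w = -942 - 16042 = -16984$)
$- \frac{17755}{32917} + \frac{144 \cdot 191}{w} = - \frac{17755}{32917} + \frac{144 \cdot 191}{-16984} = \left(-17755\right) \frac{1}{32917} + 27504 \left(- \frac{1}{16984}\right) = - \frac{17755}{32917} - \frac{3438}{2123} = - \frac{150862511}{69882791}$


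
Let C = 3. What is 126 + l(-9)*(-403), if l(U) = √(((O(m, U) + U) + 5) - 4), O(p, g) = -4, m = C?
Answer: 126 - 806*I*√3 ≈ 126.0 - 1396.0*I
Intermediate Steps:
m = 3
l(U) = √(-3 + U) (l(U) = √(((-4 + U) + 5) - 4) = √((1 + U) - 4) = √(-3 + U))
126 + l(-9)*(-403) = 126 + √(-3 - 9)*(-403) = 126 + √(-12)*(-403) = 126 + (2*I*√3)*(-403) = 126 - 806*I*√3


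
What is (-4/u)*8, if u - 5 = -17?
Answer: 8/3 ≈ 2.6667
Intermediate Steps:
u = -12 (u = 5 - 17 = -12)
(-4/u)*8 = (-4/(-12))*8 = -1/12*(-4)*8 = (1/3)*8 = 8/3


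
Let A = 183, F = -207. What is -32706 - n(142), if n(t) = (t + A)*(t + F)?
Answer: -11581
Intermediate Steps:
n(t) = (-207 + t)*(183 + t) (n(t) = (t + 183)*(t - 207) = (183 + t)*(-207 + t) = (-207 + t)*(183 + t))
-32706 - n(142) = -32706 - (-37881 + 142² - 24*142) = -32706 - (-37881 + 20164 - 3408) = -32706 - 1*(-21125) = -32706 + 21125 = -11581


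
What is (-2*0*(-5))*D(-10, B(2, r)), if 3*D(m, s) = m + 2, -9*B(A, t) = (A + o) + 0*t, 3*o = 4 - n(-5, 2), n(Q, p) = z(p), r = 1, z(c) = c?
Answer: 0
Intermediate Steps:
n(Q, p) = p
o = 2/3 (o = (4 - 1*2)/3 = (4 - 2)/3 = (1/3)*2 = 2/3 ≈ 0.66667)
B(A, t) = -2/27 - A/9 (B(A, t) = -((A + 2/3) + 0*t)/9 = -((2/3 + A) + 0)/9 = -(2/3 + A)/9 = -2/27 - A/9)
D(m, s) = 2/3 + m/3 (D(m, s) = (m + 2)/3 = (2 + m)/3 = 2/3 + m/3)
(-2*0*(-5))*D(-10, B(2, r)) = (-2*0*(-5))*(2/3 + (1/3)*(-10)) = (0*(-5))*(2/3 - 10/3) = 0*(-8/3) = 0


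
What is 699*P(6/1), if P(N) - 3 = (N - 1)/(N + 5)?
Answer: 26562/11 ≈ 2414.7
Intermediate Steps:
P(N) = 3 + (-1 + N)/(5 + N) (P(N) = 3 + (N - 1)/(N + 5) = 3 + (-1 + N)/(5 + N))
699*P(6/1) = 699*(2*(7 + 2*(6/1))/(5 + 6/1)) = 699*(2*(7 + 2*(6*1))/(5 + 6*1)) = 699*(2*(7 + 2*6)/(5 + 6)) = 699*(2*(7 + 12)/11) = 699*(2*(1/11)*19) = 699*(38/11) = 26562/11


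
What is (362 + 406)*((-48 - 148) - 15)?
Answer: -162048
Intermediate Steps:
(362 + 406)*((-48 - 148) - 15) = 768*(-196 - 15) = 768*(-211) = -162048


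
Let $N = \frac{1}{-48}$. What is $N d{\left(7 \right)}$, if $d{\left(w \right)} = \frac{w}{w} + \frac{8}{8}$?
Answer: $- \frac{1}{24} \approx -0.041667$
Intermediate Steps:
$N = - \frac{1}{48} \approx -0.020833$
$d{\left(w \right)} = 2$ ($d{\left(w \right)} = 1 + 8 \cdot \frac{1}{8} = 1 + 1 = 2$)
$N d{\left(7 \right)} = \left(- \frac{1}{48}\right) 2 = - \frac{1}{24}$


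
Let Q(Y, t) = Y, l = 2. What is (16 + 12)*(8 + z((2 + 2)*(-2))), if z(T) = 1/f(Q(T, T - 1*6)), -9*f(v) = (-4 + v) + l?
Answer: 1246/5 ≈ 249.20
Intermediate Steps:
f(v) = 2/9 - v/9 (f(v) = -((-4 + v) + 2)/9 = -(-2 + v)/9 = 2/9 - v/9)
z(T) = 1/(2/9 - T/9)
(16 + 12)*(8 + z((2 + 2)*(-2))) = (16 + 12)*(8 - 9/(-2 + (2 + 2)*(-2))) = 28*(8 - 9/(-2 + 4*(-2))) = 28*(8 - 9/(-2 - 8)) = 28*(8 - 9/(-10)) = 28*(8 - 9*(-1/10)) = 28*(8 + 9/10) = 28*(89/10) = 1246/5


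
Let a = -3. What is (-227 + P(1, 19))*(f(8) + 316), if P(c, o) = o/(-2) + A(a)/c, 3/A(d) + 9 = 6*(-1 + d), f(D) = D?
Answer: -843210/11 ≈ -76656.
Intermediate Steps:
A(d) = 3/(-15 + 6*d) (A(d) = 3/(-9 + 6*(-1 + d)) = 3/(-9 + (-6 + 6*d)) = 3/(-15 + 6*d))
P(c, o) = -o/2 - 1/(11*c) (P(c, o) = o/(-2) + 1/((-5 + 2*(-3))*c) = o*(-½) + 1/((-5 - 6)*c) = -o/2 + 1/((-11)*c) = -o/2 - 1/(11*c))
(-227 + P(1, 19))*(f(8) + 316) = (-227 + (-½*19 - 1/11/1))*(8 + 316) = (-227 + (-19/2 - 1/11*1))*324 = (-227 + (-19/2 - 1/11))*324 = (-227 - 211/22)*324 = -5205/22*324 = -843210/11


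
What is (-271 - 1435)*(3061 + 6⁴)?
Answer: -7433042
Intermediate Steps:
(-271 - 1435)*(3061 + 6⁴) = -1706*(3061 + 1296) = -1706*4357 = -7433042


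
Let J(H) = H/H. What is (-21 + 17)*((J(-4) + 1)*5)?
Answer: -40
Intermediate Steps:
J(H) = 1
(-21 + 17)*((J(-4) + 1)*5) = (-21 + 17)*((1 + 1)*5) = -8*5 = -4*10 = -40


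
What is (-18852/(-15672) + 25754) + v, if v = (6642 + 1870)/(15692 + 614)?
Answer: 274242271471/10647818 ≈ 25756.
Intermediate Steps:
v = 4256/8153 (v = 8512/16306 = 8512*(1/16306) = 4256/8153 ≈ 0.52202)
(-18852/(-15672) + 25754) + v = (-18852/(-15672) + 25754) + 4256/8153 = (-18852*(-1/15672) + 25754) + 4256/8153 = (1571/1306 + 25754) + 4256/8153 = 33636295/1306 + 4256/8153 = 274242271471/10647818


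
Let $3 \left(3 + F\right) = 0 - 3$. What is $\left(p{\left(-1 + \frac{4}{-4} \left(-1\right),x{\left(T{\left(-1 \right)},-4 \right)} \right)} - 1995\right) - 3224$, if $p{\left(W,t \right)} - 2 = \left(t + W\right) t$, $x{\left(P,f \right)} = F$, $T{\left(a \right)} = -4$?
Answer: $-5201$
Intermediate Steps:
$F = -4$ ($F = -3 + \frac{0 - 3}{3} = -3 + \frac{1}{3} \left(-3\right) = -3 - 1 = -4$)
$x{\left(P,f \right)} = -4$
$p{\left(W,t \right)} = 2 + t \left(W + t\right)$ ($p{\left(W,t \right)} = 2 + \left(t + W\right) t = 2 + \left(W + t\right) t = 2 + t \left(W + t\right)$)
$\left(p{\left(-1 + \frac{4}{-4} \left(-1\right),x{\left(T{\left(-1 \right)},-4 \right)} \right)} - 1995\right) - 3224 = \left(\left(2 + \left(-4\right)^{2} + \left(-1 + \frac{4}{-4} \left(-1\right)\right) \left(-4\right)\right) - 1995\right) - 3224 = \left(\left(2 + 16 + \left(-1 + 4 \left(- \frac{1}{4}\right) \left(-1\right)\right) \left(-4\right)\right) - 1995\right) - 3224 = \left(\left(2 + 16 + \left(-1 - -1\right) \left(-4\right)\right) - 1995\right) - 3224 = \left(\left(2 + 16 + \left(-1 + 1\right) \left(-4\right)\right) - 1995\right) - 3224 = \left(\left(2 + 16 + 0 \left(-4\right)\right) - 1995\right) - 3224 = \left(\left(2 + 16 + 0\right) - 1995\right) - 3224 = \left(18 - 1995\right) - 3224 = -1977 - 3224 = -5201$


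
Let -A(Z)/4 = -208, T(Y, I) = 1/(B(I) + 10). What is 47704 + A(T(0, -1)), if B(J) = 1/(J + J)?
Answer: 48536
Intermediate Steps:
B(J) = 1/(2*J)
T(Y, I) = 1/(10 + 1/(2*I)) (T(Y, I) = 1/(1/(2*I) + 10) = 1/(10 + 1/(2*I)))
A(Z) = 832 (A(Z) = -4*(-208) = 832)
47704 + A(T(0, -1)) = 47704 + 832 = 48536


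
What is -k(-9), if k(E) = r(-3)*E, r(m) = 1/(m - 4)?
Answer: -9/7 ≈ -1.2857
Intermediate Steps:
r(m) = 1/(-4 + m)
k(E) = -E/7 (k(E) = E/(-4 - 3) = E/(-7) = -E/7)
-k(-9) = -(-1)*(-9)/7 = -1*9/7 = -9/7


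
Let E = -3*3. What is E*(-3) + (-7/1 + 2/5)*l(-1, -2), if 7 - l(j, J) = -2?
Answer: -162/5 ≈ -32.400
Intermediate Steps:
l(j, J) = 9 (l(j, J) = 7 - 1*(-2) = 7 + 2 = 9)
E = -9
E*(-3) + (-7/1 + 2/5)*l(-1, -2) = -9*(-3) + (-7/1 + 2/5)*9 = 27 + (-7*1 + 2*(⅕))*9 = 27 + (-7 + ⅖)*9 = 27 - 33/5*9 = 27 - 297/5 = -162/5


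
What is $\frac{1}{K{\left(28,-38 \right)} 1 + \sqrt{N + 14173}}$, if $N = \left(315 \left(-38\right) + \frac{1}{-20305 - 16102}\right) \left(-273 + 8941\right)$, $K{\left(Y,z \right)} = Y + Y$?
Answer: $\frac{2038792}{3777041420329} - \frac{7 i \sqrt{2806256945246911}}{3777041420329} \approx 5.3979 \cdot 10^{-7} - 9.8177 \cdot 10^{-5} i$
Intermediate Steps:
$K{\left(Y,z \right)} = 2 Y$
$N = - \frac{3777443244388}{36407}$ ($N = \left(-11970 + \frac{1}{-36407}\right) 8668 = \left(-11970 - \frac{1}{36407}\right) 8668 = \left(- \frac{435791791}{36407}\right) 8668 = - \frac{3777443244388}{36407} \approx -1.0376 \cdot 10^{8}$)
$\frac{1}{K{\left(28,-38 \right)} 1 + \sqrt{N + 14173}} = \frac{1}{2 \cdot 28 \cdot 1 + \sqrt{- \frac{3777443244388}{36407} + 14173}} = \frac{1}{56 \cdot 1 + \sqrt{- \frac{3776927247977}{36407}}} = \frac{1}{56 + \frac{i \sqrt{2806256945246911}}{5201}}$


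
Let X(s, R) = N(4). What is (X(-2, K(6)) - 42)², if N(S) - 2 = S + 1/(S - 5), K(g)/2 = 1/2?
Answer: 1369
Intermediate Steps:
K(g) = 1 (K(g) = 2*(1/2) = 2*(1*(½)) = 2*(½) = 1)
N(S) = 2 + S + 1/(-5 + S) (N(S) = 2 + (S + 1/(S - 5)) = 2 + (S + 1/(-5 + S)) = 2 + S + 1/(-5 + S))
X(s, R) = 5 (X(s, R) = (-9 + 4² - 3*4)/(-5 + 4) = (-9 + 16 - 12)/(-1) = -1*(-5) = 5)
(X(-2, K(6)) - 42)² = (5 - 42)² = (-37)² = 1369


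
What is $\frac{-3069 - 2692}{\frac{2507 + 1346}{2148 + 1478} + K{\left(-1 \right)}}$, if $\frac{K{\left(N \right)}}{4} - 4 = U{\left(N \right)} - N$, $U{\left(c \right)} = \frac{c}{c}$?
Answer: $- \frac{20889386}{90877} \approx -229.86$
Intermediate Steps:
$U{\left(c \right)} = 1$
$K{\left(N \right)} = 20 - 4 N$ ($K{\left(N \right)} = 16 + 4 \left(1 - N\right) = 16 - \left(-4 + 4 N\right) = 20 - 4 N$)
$\frac{-3069 - 2692}{\frac{2507 + 1346}{2148 + 1478} + K{\left(-1 \right)}} = \frac{-3069 - 2692}{\frac{2507 + 1346}{2148 + 1478} + \left(20 - -4\right)} = - \frac{5761}{\frac{3853}{3626} + \left(20 + 4\right)} = - \frac{5761}{3853 \cdot \frac{1}{3626} + 24} = - \frac{5761}{\frac{3853}{3626} + 24} = - \frac{5761}{\frac{90877}{3626}} = \left(-5761\right) \frac{3626}{90877} = - \frac{20889386}{90877}$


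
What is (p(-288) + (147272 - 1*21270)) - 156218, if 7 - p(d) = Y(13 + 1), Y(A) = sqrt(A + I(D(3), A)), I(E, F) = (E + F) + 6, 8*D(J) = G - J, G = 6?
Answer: -30209 - 5*sqrt(22)/4 ≈ -30215.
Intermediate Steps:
D(J) = 3/4 - J/8 (D(J) = (6 - J)/8 = 3/4 - J/8)
I(E, F) = 6 + E + F
Y(A) = sqrt(51/8 + 2*A) (Y(A) = sqrt(A + (6 + (3/4 - 1/8*3) + A)) = sqrt(A + (6 + (3/4 - 3/8) + A)) = sqrt(A + (6 + 3/8 + A)) = sqrt(A + (51/8 + A)) = sqrt(51/8 + 2*A))
p(d) = 7 - 5*sqrt(22)/4 (p(d) = 7 - sqrt(102 + 32*(13 + 1))/4 = 7 - sqrt(102 + 32*14)/4 = 7 - sqrt(102 + 448)/4 = 7 - sqrt(550)/4 = 7 - 5*sqrt(22)/4)
(p(-288) + (147272 - 1*21270)) - 156218 = ((7 - 5*sqrt(22)/4) + (147272 - 1*21270)) - 156218 = ((7 - 5*sqrt(22)/4) + (147272 - 21270)) - 156218 = ((7 - 5*sqrt(22)/4) + 126002) - 156218 = (126009 - 5*sqrt(22)/4) - 156218 = -30209 - 5*sqrt(22)/4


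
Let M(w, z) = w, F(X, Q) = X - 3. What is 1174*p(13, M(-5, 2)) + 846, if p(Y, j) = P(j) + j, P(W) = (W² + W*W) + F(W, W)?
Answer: 44284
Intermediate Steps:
F(X, Q) = -3 + X
P(W) = -3 + W + 2*W² (P(W) = (W² + W*W) + (-3 + W) = (W² + W²) + (-3 + W) = 2*W² + (-3 + W) = -3 + W + 2*W²)
p(Y, j) = -3 + 2*j + 2*j² (p(Y, j) = (-3 + j + 2*j²) + j = -3 + 2*j + 2*j²)
1174*p(13, M(-5, 2)) + 846 = 1174*(-3 + 2*(-5) + 2*(-5)²) + 846 = 1174*(-3 - 10 + 2*25) + 846 = 1174*(-3 - 10 + 50) + 846 = 1174*37 + 846 = 43438 + 846 = 44284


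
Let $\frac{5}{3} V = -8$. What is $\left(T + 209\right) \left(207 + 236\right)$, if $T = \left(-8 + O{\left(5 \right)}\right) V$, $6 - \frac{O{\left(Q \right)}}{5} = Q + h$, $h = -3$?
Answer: $\frac{335351}{5} \approx 67070.0$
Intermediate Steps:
$V = - \frac{24}{5}$ ($V = \frac{3}{5} \left(-8\right) = - \frac{24}{5} \approx -4.8$)
$O{\left(Q \right)} = 45 - 5 Q$ ($O{\left(Q \right)} = 30 - 5 \left(Q - 3\right) = 30 - 5 \left(-3 + Q\right) = 30 - \left(-15 + 5 Q\right) = 45 - 5 Q$)
$T = - \frac{288}{5}$ ($T = \left(-8 + \left(45 - 25\right)\right) \left(- \frac{24}{5}\right) = \left(-8 + 20\right) \left(- \frac{24}{5}\right) = 12 \left(- \frac{24}{5}\right) = - \frac{288}{5} \approx -57.6$)
$\left(T + 209\right) \left(207 + 236\right) = \left(- \frac{288}{5} + 209\right) \left(207 + 236\right) = \frac{757}{5} \cdot 443 = \frac{335351}{5}$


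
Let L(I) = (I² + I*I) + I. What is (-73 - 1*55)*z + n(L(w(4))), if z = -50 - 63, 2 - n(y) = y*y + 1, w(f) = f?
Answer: 13169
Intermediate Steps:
L(I) = I + 2*I² (L(I) = (I² + I²) + I = 2*I² + I = I + 2*I²)
n(y) = 1 - y² (n(y) = 2 - (y*y + 1) = 2 - (y² + 1) = 2 - (1 + y²) = 2 + (-1 - y²) = 1 - y²)
z = -113
(-73 - 1*55)*z + n(L(w(4))) = (-73 - 1*55)*(-113) + (1 - (4*(1 + 2*4))²) = (-73 - 55)*(-113) + (1 - (4*(1 + 8))²) = -128*(-113) + (1 - (4*9)²) = 14464 + (1 - 1*36²) = 14464 + (1 - 1*1296) = 14464 + (1 - 1296) = 14464 - 1295 = 13169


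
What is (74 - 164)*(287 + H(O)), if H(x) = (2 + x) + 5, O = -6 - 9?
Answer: -25110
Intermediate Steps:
O = -15
H(x) = 7 + x
(74 - 164)*(287 + H(O)) = (74 - 164)*(287 + (7 - 15)) = -90*(287 - 8) = -90*279 = -25110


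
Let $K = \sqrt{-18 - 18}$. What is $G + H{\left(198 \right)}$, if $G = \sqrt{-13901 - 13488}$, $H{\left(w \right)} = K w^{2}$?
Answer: $i \left(235224 + \sqrt{27389}\right) \approx 2.3539 \cdot 10^{5} i$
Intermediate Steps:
$K = 6 i$ ($K = \sqrt{-36} = 6 i \approx 6.0 i$)
$H{\left(w \right)} = 6 i w^{2}$
$G = i \sqrt{27389}$ ($G = \sqrt{-27389} = i \sqrt{27389} \approx 165.5 i$)
$G + H{\left(198 \right)} = i \sqrt{27389} + 6 i 198^{2} = i \sqrt{27389} + 6 i 39204 = i \sqrt{27389} + 235224 i = 235224 i + i \sqrt{27389}$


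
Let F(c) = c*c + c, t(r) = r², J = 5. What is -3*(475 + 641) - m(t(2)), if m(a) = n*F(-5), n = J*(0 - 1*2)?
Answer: -3148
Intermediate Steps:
F(c) = c + c² (F(c) = c² + c = c + c²)
n = -10 (n = 5*(0 - 1*2) = 5*(0 - 2) = 5*(-2) = -10)
m(a) = -200 (m(a) = -(-50)*(1 - 5) = -(-50)*(-4) = -10*20 = -200)
-3*(475 + 641) - m(t(2)) = -3*(475 + 641) - 1*(-200) = -3*1116 + 200 = -3348 + 200 = -3148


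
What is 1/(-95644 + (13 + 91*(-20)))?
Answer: -1/97451 ≈ -1.0262e-5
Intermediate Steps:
1/(-95644 + (13 + 91*(-20))) = 1/(-95644 + (13 - 1820)) = 1/(-95644 - 1807) = 1/(-97451) = -1/97451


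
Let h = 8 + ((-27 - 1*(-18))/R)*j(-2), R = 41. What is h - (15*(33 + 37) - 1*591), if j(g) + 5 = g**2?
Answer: -18482/41 ≈ -450.78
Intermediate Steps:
j(g) = -5 + g**2
h = 337/41 (h = 8 + ((-27 - 1*(-18))/41)*(-5 + (-2)**2) = 8 + ((-27 + 18)*(1/41))*(-5 + 4) = 8 - 9*1/41*(-1) = 8 - 9/41*(-1) = 8 + 9/41 = 337/41 ≈ 8.2195)
h - (15*(33 + 37) - 1*591) = 337/41 - (15*(33 + 37) - 1*591) = 337/41 - (15*70 - 591) = 337/41 - (1050 - 591) = 337/41 - 1*459 = 337/41 - 459 = -18482/41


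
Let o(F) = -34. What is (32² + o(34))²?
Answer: 980100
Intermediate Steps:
(32² + o(34))² = (32² - 34)² = (1024 - 34)² = 990² = 980100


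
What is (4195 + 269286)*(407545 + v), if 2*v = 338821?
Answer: 315572734191/2 ≈ 1.5779e+11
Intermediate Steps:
v = 338821/2 (v = (1/2)*338821 = 338821/2 ≈ 1.6941e+5)
(4195 + 269286)*(407545 + v) = (4195 + 269286)*(407545 + 338821/2) = 273481*(1153911/2) = 315572734191/2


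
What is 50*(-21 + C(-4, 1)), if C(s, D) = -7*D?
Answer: -1400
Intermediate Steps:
50*(-21 + C(-4, 1)) = 50*(-21 - 7*1) = 50*(-21 - 7) = 50*(-28) = -1400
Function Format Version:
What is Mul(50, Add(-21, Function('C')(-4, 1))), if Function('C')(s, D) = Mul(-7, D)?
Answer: -1400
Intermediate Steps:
Mul(50, Add(-21, Function('C')(-4, 1))) = Mul(50, Add(-21, Mul(-7, 1))) = Mul(50, Add(-21, -7)) = Mul(50, -28) = -1400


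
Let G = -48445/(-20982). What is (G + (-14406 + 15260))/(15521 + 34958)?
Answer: 17967073/1059150378 ≈ 0.016964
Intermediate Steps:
G = 48445/20982 (G = -48445*(-1/20982) = 48445/20982 ≈ 2.3089)
(G + (-14406 + 15260))/(15521 + 34958) = (48445/20982 + (-14406 + 15260))/(15521 + 34958) = (48445/20982 + 854)/50479 = (17967073/20982)*(1/50479) = 17967073/1059150378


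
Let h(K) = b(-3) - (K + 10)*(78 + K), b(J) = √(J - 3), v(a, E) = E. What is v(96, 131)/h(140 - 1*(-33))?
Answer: -2005741/703280165 - 131*I*√6/2109840495 ≈ -0.002852 - 1.5209e-7*I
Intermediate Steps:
b(J) = √(-3 + J)
h(K) = I*√6 - (10 + K)*(78 + K) (h(K) = √(-3 - 3) - (K + 10)*(78 + K) = √(-6) - (10 + K)*(78 + K) = I*√6 - (10 + K)*(78 + K))
v(96, 131)/h(140 - 1*(-33)) = 131/(-780 - (140 - 1*(-33))² - 88*(140 - 1*(-33)) + I*√6) = 131/(-780 - (140 + 33)² - 88*(140 + 33) + I*√6) = 131/(-780 - 1*173² - 88*173 + I*√6) = 131/(-780 - 1*29929 - 15224 + I*√6) = 131/(-780 - 29929 - 15224 + I*√6) = 131/(-45933 + I*√6)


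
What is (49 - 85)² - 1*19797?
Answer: -18501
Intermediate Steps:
(49 - 85)² - 1*19797 = (-36)² - 19797 = 1296 - 19797 = -18501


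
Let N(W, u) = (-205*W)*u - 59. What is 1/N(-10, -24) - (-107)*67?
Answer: 353137770/49259 ≈ 7169.0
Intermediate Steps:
N(W, u) = -59 - 205*W*u (N(W, u) = -205*W*u - 59 = -59 - 205*W*u)
1/N(-10, -24) - (-107)*67 = 1/(-59 - 205*(-10)*(-24)) - (-107)*67 = 1/(-59 - 49200) - 1*(-7169) = 1/(-49259) + 7169 = -1/49259 + 7169 = 353137770/49259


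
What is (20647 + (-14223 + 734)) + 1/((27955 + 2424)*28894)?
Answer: 6283083572509/877770826 ≈ 7158.0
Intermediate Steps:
(20647 + (-14223 + 734)) + 1/((27955 + 2424)*28894) = (20647 - 13489) + (1/28894)/30379 = 7158 + (1/30379)*(1/28894) = 7158 + 1/877770826 = 6283083572509/877770826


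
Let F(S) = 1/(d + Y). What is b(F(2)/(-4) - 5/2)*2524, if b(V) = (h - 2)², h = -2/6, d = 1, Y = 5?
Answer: 123676/9 ≈ 13742.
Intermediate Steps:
F(S) = ⅙ (F(S) = 1/(1 + 5) = 1/6 = ⅙)
h = -⅓ (h = -2*⅙ = -⅓ ≈ -0.33333)
b(V) = 49/9 (b(V) = (-⅓ - 2)² = (-7/3)² = 49/9)
b(F(2)/(-4) - 5/2)*2524 = (49/9)*2524 = 123676/9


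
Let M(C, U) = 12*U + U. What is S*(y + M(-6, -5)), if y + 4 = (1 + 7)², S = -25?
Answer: 125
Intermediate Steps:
M(C, U) = 13*U
y = 60 (y = -4 + (1 + 7)² = -4 + 8² = -4 + 64 = 60)
S*(y + M(-6, -5)) = -25*(60 + 13*(-5)) = -25*(60 - 65) = -25*(-5) = 125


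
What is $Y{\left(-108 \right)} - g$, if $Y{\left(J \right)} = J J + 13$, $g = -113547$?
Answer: $125224$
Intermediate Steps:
$Y{\left(J \right)} = 13 + J^{2}$ ($Y{\left(J \right)} = J^{2} + 13 = 13 + J^{2}$)
$Y{\left(-108 \right)} - g = \left(13 + \left(-108\right)^{2}\right) - -113547 = \left(13 + 11664\right) + 113547 = 11677 + 113547 = 125224$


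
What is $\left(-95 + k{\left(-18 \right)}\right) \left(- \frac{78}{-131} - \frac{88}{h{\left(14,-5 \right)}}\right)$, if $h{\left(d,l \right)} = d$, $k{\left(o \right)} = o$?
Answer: $\frac{589634}{917} \approx 643.0$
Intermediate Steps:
$\left(-95 + k{\left(-18 \right)}\right) \left(- \frac{78}{-131} - \frac{88}{h{\left(14,-5 \right)}}\right) = \left(-95 - 18\right) \left(- \frac{78}{-131} - \frac{88}{14}\right) = - 113 \left(\left(-78\right) \left(- \frac{1}{131}\right) - \frac{44}{7}\right) = - 113 \left(\frac{78}{131} - \frac{44}{7}\right) = \left(-113\right) \left(- \frac{5218}{917}\right) = \frac{589634}{917}$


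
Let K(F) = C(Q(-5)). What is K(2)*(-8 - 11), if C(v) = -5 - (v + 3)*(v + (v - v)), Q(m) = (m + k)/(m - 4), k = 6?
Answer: 7201/81 ≈ 88.901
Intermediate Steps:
Q(m) = (6 + m)/(-4 + m) (Q(m) = (m + 6)/(m - 4) = (6 + m)/(-4 + m))
C(v) = -5 - v*(3 + v) (C(v) = -5 - (3 + v)*(v + 0) = -5 - (3 + v)*v = -5 - v*(3 + v))
K(F) = -379/81 (K(F) = -5 - ((6 - 5)/(-4 - 5))² - 3*(6 - 5)/(-4 - 5) = -5 - (1/(-9))² - 3/(-9) = -5 - (-⅑*1)² - (-1)/3 = -5 - (-⅑)² - 3*(-⅑) = -5 - 1*1/81 + ⅓ = -5 - 1/81 + ⅓ = -379/81)
K(2)*(-8 - 11) = -379*(-8 - 11)/81 = -379/81*(-19) = 7201/81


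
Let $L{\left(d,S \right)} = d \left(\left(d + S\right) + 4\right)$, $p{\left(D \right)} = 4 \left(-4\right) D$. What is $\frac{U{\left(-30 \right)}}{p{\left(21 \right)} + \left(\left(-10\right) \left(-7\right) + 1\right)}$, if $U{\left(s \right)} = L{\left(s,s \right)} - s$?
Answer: $- \frac{342}{53} \approx -6.4528$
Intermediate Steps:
$p{\left(D \right)} = - 16 D$
$L{\left(d,S \right)} = d \left(4 + S + d\right)$ ($L{\left(d,S \right)} = d \left(\left(S + d\right) + 4\right) = d \left(4 + S + d\right)$)
$U{\left(s \right)} = - s + s \left(4 + 2 s\right)$ ($U{\left(s \right)} = s \left(4 + s + s\right) - s = s \left(4 + 2 s\right) - s = - s + s \left(4 + 2 s\right)$)
$\frac{U{\left(-30 \right)}}{p{\left(21 \right)} + \left(\left(-10\right) \left(-7\right) + 1\right)} = \frac{\left(-30\right) \left(3 + 2 \left(-30\right)\right)}{\left(-16\right) 21 + \left(\left(-10\right) \left(-7\right) + 1\right)} = \frac{\left(-30\right) \left(3 - 60\right)}{-336 + \left(70 + 1\right)} = \frac{\left(-30\right) \left(-57\right)}{-336 + 71} = \frac{1}{-265} \cdot 1710 = \left(- \frac{1}{265}\right) 1710 = - \frac{342}{53}$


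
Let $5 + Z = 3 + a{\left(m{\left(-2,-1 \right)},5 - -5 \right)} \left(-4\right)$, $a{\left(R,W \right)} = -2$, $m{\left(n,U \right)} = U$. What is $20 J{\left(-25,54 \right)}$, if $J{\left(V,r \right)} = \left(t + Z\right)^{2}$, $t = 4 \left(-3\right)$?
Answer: $720$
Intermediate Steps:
$Z = 6$ ($Z = -5 + \left(3 - -8\right) = -5 + \left(3 + 8\right) = -5 + 11 = 6$)
$t = -12$
$J{\left(V,r \right)} = 36$ ($J{\left(V,r \right)} = \left(-12 + 6\right)^{2} = \left(-6\right)^{2} = 36$)
$20 J{\left(-25,54 \right)} = 20 \cdot 36 = 720$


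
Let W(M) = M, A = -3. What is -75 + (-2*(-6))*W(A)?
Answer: -111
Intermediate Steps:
-75 + (-2*(-6))*W(A) = -75 - 2*(-6)*(-3) = -75 + 12*(-3) = -75 - 36 = -111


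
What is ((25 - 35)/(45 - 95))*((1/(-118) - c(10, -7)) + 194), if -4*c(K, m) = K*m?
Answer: 10413/295 ≈ 35.298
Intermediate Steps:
c(K, m) = -K*m/4
((25 - 35)/(45 - 95))*((1/(-118) - c(10, -7)) + 194) = ((25 - 35)/(45 - 95))*((1/(-118) - (-1)*10*(-7)/4) + 194) = (-10/(-50))*((-1/118 - 1*35/2) + 194) = (-10*(-1/50))*((-1/118 - 35/2) + 194) = (-1033/59 + 194)/5 = (⅕)*(10413/59) = 10413/295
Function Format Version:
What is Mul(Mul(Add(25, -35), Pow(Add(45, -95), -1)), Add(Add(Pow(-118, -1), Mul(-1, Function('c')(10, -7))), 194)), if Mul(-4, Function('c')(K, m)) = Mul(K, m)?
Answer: Rational(10413, 295) ≈ 35.298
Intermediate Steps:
Function('c')(K, m) = Mul(Rational(-1, 4), K, m) (Function('c')(K, m) = Mul(Rational(-1, 4), Mul(K, m)) = Mul(Rational(-1, 4), K, m))
Mul(Mul(Add(25, -35), Pow(Add(45, -95), -1)), Add(Add(Pow(-118, -1), Mul(-1, Function('c')(10, -7))), 194)) = Mul(Mul(Add(25, -35), Pow(Add(45, -95), -1)), Add(Add(Pow(-118, -1), Mul(-1, Mul(Rational(-1, 4), 10, -7))), 194)) = Mul(Mul(-10, Pow(-50, -1)), Add(Add(Rational(-1, 118), Mul(-1, Rational(35, 2))), 194)) = Mul(Mul(-10, Rational(-1, 50)), Add(Add(Rational(-1, 118), Rational(-35, 2)), 194)) = Mul(Rational(1, 5), Add(Rational(-1033, 59), 194)) = Mul(Rational(1, 5), Rational(10413, 59)) = Rational(10413, 295)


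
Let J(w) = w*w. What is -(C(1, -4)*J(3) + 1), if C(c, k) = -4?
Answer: 35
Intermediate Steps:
J(w) = w²
-(C(1, -4)*J(3) + 1) = -(-4*3² + 1) = -(-4*9 + 1) = -(-36 + 1) = -1*(-35) = 35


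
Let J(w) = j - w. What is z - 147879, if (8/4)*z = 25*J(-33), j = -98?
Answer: -297383/2 ≈ -1.4869e+5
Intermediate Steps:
J(w) = -98 - w
z = -1625/2 (z = (25*(-98 - 1*(-33)))/2 = (25*(-98 + 33))/2 = (25*(-65))/2 = (½)*(-1625) = -1625/2 ≈ -812.50)
z - 147879 = -1625/2 - 147879 = -297383/2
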